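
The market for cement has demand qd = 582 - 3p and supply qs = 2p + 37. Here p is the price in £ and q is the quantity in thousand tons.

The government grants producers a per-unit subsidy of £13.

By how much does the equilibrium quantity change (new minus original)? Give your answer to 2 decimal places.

Before the shock: 582 - 3p = 2p + 37 ⇒ 545 = 5p ⇒ p = 109, q = 255.
Since sellers receive the price plus the subsidy, the effective supply curve becomes qs = 2p + 63.
New equilibrium: 582 - 3p = 2p + 63 ⇒ 519 = 5p ⇒ p = 103.8, q = 270.6.
Δq = 270.6 − 255 = +15.60.

+15.60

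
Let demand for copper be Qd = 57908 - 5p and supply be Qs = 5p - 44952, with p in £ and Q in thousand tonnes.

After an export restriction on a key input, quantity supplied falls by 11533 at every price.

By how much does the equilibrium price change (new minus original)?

+1153.3

Solve the original market: 57908 - 5p = 5p - 44952, hence p = 10286 and Q = 6478.
The shock moves the curves to Qd = 57908 - 5p and Qs = 5p - 56485.
Equate the new curves: 57908 - 5p = 5p - 56485, giving 114393 = 10p, p = 11439.3, Q = 711.5.
Δp = 11439.3 − 10286 = +1153.3.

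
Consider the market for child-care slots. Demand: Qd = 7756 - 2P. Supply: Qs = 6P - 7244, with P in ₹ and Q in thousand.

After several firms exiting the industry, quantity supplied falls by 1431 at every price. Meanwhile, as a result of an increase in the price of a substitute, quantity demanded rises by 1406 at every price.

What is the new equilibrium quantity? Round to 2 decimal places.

Before the shock: 7756 - 2P = 6P - 7244 ⇒ 15000 = 8P ⇒ P = 1875, Q = 4006.
With the change applied: demand Qd = 9162 - 2P, supply Qs = 6P - 8675.
Clearing the new market: 9162 - 2P = 6P - 8675, so P = 2229.625 and Q = 4702.75.

4702.75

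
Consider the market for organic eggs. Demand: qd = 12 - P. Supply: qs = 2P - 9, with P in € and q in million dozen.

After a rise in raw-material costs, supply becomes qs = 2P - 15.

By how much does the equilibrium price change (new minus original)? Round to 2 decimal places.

Initially, 12 - P = 2P - 9, so 21 = 3P and P = 7, q = 5.
With the change applied: demand qd = 12 - P, supply qs = 2P - 15.
Clearing the new market: 12 - P = 2P - 15, so P = 9 and q = 3.
ΔP = 9 − 7 = +2.00.

+2.00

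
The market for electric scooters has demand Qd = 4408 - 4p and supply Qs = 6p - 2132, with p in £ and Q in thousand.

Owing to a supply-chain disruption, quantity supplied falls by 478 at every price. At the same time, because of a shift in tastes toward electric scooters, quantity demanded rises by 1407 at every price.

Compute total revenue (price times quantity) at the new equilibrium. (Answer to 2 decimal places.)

2059912.50

Initially, 4408 - 4p = 6p - 2132, so 6540 = 10p and p = 654, Q = 1792.
The new curves are Qd = 5815 - 4p (demand) and Qs = 6p - 2610 (supply).
Clearing the new market: 5815 - 4p = 6p - 2610, so p = 842.5 and Q = 2445.
New expenditure = 842.5 × 2445 = 2059912.50.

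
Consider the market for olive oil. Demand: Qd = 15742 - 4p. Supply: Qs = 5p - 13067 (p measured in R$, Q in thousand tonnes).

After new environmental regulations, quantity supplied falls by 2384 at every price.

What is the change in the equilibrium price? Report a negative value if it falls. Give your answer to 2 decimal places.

Before the shock: 15742 - 4p = 5p - 13067 ⇒ 28809 = 9p ⇒ p = 3201, Q = 2938.
The shock moves the curves to Qd = 15742 - 4p and Qs = 5p - 15451.
Clearing the new market: 15742 - 4p = 5p - 15451, so p = 31193/9 ≈ 3465.8889 and Q = 16906/9 ≈ 1878.4444.
Δp = 3465.8889 − 3201 = +264.89.

+264.89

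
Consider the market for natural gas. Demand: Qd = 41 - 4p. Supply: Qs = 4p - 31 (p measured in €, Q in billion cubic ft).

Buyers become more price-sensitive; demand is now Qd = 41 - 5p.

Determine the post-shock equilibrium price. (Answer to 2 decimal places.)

Before the shock: 41 - 4p = 4p - 31 ⇒ 72 = 8p ⇒ p = 9, Q = 5.
With the change applied: demand Qd = 41 - 5p, supply Qs = 4p - 31.
Setting them equal: 41 - 5p = 4p - 31 → 72 = 9p, so p = 8 and Q = 1.

8.00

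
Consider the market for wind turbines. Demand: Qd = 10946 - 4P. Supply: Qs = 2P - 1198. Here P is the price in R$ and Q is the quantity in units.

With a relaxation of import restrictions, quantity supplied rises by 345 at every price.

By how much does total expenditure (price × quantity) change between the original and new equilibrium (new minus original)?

+288420

Initially, 10946 - 4P = 2P - 1198, so 12144 = 6P and P = 2024, Q = 2850.
With the change applied: demand Qd = 10946 - 4P, supply Qs = 2P - 853.
Clearing the new market: 10946 - 4P = 2P - 853, so P = 1966.5 and Q = 3080.
Expenditure moves from 2024×2850 = 5768400 to 1966.5×3080 = 6056820; change = +288420.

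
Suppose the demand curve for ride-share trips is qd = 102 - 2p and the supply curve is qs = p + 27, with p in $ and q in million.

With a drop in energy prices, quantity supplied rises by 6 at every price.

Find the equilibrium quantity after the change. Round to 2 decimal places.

56.00

Before the shock: 102 - 2p = p + 27 ⇒ 75 = 3p ⇒ p = 25, q = 52.
With the change applied: demand qd = 102 - 2p, supply qs = p + 33.
Clearing the new market: 102 - 2p = p + 33, so p = 23 and q = 56.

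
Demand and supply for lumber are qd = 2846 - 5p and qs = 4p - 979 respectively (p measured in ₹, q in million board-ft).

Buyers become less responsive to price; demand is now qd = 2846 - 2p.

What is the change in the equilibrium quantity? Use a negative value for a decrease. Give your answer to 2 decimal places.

Before the shock: 2846 - 5p = 4p - 979 ⇒ 3825 = 9p ⇒ p = 425, q = 721.
With the change applied: demand qd = 2846 - 2p, supply qs = 4p - 979.
Setting them equal: 2846 - 2p = 4p - 979 → 3825 = 6p, so p = 637.5 and q = 1571.
Δq = 1571 − 721 = +850.00.

+850.00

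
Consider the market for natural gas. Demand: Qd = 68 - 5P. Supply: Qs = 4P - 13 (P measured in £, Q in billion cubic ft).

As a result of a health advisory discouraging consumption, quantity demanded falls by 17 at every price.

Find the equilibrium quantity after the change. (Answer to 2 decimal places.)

Before the shock: 68 - 5P = 4P - 13 ⇒ 81 = 9P ⇒ P = 9, Q = 23.
With the change applied: demand Qd = 51 - 5P, supply Qs = 4P - 13.
New equilibrium: 51 - 5P = 4P - 13 ⇒ 64 = 9P ⇒ P = 64/9 ≈ 7.1111, Q = 139/9 ≈ 15.4444.

15.44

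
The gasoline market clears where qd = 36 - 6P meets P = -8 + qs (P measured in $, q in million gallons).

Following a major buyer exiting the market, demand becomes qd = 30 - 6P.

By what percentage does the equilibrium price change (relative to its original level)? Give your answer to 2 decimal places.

-21.43

Original equilibrium: 36 - 6P = P + 8 gives 28 = 7P, so P = 4 and q = 12.
With the change applied: demand qd = 30 - 6P, supply qs = P + 8.
New equilibrium: 30 - 6P = P + 8 ⇒ 22 = 7P ⇒ P = 22/7 ≈ 3.1429, q = 78/7 ≈ 11.1429.
%ΔP = (3.1429 − 4) / 4 × 100 = -21.43%.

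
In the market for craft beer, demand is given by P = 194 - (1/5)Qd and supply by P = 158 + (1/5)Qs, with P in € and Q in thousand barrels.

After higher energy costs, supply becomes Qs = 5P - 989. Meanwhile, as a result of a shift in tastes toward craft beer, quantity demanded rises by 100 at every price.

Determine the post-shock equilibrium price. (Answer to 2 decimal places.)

205.90

Solve the original market: 970 - 5P = 5P - 790, hence P = 176 and Q = 90.
After the shift, demand is Qd = 1070 - 5P and supply is Qs = 5P - 989.
Clearing the new market: 1070 - 5P = 5P - 989, so P = 205.9 and Q = 40.5.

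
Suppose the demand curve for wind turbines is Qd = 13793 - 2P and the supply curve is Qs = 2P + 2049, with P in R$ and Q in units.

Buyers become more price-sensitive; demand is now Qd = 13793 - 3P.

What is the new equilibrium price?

Original equilibrium: 13793 - 2P = 2P + 2049 gives 11744 = 4P, so P = 2936 and Q = 7921.
With the change applied: demand Qd = 13793 - 3P, supply Qs = 2P + 2049.
Setting them equal: 13793 - 3P = 2P + 2049 → 11744 = 5P, so P = 2348.8 and Q = 6746.6.

2348.8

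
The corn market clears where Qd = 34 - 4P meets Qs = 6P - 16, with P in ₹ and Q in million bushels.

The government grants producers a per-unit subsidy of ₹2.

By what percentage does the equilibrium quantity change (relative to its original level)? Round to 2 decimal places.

Initially, 34 - 4P = 6P - 16, so 50 = 10P and P = 5, Q = 14.
Since sellers receive the price plus the subsidy, the effective supply curve becomes Qs = 6P - 4.
Clearing the new market: 34 - 4P = 6P - 4, so P = 3.8 and Q = 18.8.
%ΔQ = (18.8 − 14) / 14 × 100 = +34.29%.

+34.29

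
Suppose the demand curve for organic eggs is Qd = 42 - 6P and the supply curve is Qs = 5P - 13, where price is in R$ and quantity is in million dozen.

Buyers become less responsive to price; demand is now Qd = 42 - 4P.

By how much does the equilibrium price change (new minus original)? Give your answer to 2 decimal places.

Original equilibrium: 42 - 6P = 5P - 13 gives 55 = 11P, so P = 5 and Q = 12.
The new curves are Qd = 42 - 4P (demand) and Qs = 5P - 13 (supply).
Equate the new curves: 42 - 4P = 5P - 13, giving 55 = 9P, P = 55/9 ≈ 6.1111, Q = 158/9 ≈ 17.5556.
ΔP = 6.1111 − 5 = +1.11.

+1.11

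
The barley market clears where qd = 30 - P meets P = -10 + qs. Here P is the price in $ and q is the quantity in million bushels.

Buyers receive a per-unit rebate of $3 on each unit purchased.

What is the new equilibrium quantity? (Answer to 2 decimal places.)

21.50

Solve the original market: 30 - P = P + 10, hence P = 10 and q = 20.
Since buyers' out-of-pocket price is the market price minus the rebate, the effective demand curve becomes qd = 33 - P.
Clearing the new market: 33 - P = P + 10, so P = 11.5 and q = 21.5.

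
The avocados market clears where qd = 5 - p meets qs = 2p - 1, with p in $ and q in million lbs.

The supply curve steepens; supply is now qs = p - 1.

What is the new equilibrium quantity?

2

Before the shock: 5 - p = 2p - 1 ⇒ 6 = 3p ⇒ p = 2, q = 3.
With the change applied: demand qd = 5 - p, supply qs = p - 1.
New equilibrium: 5 - p = p - 1 ⇒ 6 = 2p ⇒ p = 3, q = 2.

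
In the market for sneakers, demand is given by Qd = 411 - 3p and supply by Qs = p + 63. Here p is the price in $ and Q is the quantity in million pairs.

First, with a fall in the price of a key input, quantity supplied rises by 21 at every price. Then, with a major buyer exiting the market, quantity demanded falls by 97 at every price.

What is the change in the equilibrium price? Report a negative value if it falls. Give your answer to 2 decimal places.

Original equilibrium: 411 - 3p = p + 63 gives 348 = 4p, so p = 87 and Q = 150.
The shock moves the curves to Qd = 314 - 3p and Qs = p + 84.
New equilibrium: 314 - 3p = p + 84 ⇒ 230 = 4p ⇒ p = 57.5, Q = 141.5.
Δp = 57.5 − 87 = -29.50.

-29.50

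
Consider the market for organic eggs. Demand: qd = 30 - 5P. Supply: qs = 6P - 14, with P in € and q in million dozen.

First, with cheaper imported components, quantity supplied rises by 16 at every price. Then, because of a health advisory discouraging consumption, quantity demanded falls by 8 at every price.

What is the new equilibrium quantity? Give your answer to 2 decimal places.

12.91

Initially, 30 - 5P = 6P - 14, so 44 = 11P and P = 4, q = 10.
The new curves are qd = 22 - 5P (demand) and qs = 6P + 2 (supply).
New equilibrium: 22 - 5P = 6P + 2 ⇒ 20 = 11P ⇒ P = 20/11 ≈ 1.8182, q = 142/11 ≈ 12.9091.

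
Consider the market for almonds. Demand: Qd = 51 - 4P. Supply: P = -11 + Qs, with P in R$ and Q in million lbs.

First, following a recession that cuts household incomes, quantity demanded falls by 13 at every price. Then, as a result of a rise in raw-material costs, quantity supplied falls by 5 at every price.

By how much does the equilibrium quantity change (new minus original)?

-6.6

Solve the original market: 51 - 4P = P + 11, hence P = 8 and Q = 19.
After the shift, demand is Qd = 38 - 4P and supply is Qs = P + 6.
Equate the new curves: 38 - 4P = P + 6, giving 32 = 5P, P = 6.4, Q = 12.4.
ΔQ = 12.4 − 19 = -6.6.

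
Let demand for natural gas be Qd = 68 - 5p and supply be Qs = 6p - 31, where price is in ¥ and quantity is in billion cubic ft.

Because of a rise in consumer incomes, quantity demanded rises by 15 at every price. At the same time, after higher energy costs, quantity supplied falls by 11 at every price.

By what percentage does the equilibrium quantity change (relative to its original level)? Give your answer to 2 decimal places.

+13.83

Initially, 68 - 5p = 6p - 31, so 99 = 11p and p = 9, Q = 23.
With the change applied: demand Qd = 83 - 5p, supply Qs = 6p - 42.
New equilibrium: 83 - 5p = 6p - 42 ⇒ 125 = 11p ⇒ p = 125/11 ≈ 11.3636, Q = 288/11 ≈ 26.1818.
%ΔQ = (26.1818 − 23) / 23 × 100 = +13.83%.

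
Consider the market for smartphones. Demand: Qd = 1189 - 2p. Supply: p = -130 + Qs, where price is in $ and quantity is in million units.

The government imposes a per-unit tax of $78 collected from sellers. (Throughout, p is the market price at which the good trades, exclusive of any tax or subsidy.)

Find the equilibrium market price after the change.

379

Original equilibrium: 1189 - 2p = p + 130 gives 1059 = 3p, so p = 353 and Q = 483.
Since sellers keep the price net of the tax, the effective supply curve becomes Qs = p + 52.
Clearing the new market: 1189 - 2p = p + 52, so p = 379 and Q = 431.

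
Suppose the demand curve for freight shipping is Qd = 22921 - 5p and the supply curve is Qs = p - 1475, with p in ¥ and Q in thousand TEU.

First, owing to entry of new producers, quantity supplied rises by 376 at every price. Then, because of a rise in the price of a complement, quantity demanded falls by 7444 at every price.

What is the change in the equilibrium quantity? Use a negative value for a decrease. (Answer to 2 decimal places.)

Solve the original market: 22921 - 5p = p - 1475, hence p = 4066 and Q = 2591.
After the shift, demand is Qd = 15477 - 5p and supply is Qs = p - 1099.
New equilibrium: 15477 - 5p = p - 1099 ⇒ 16576 = 6p ⇒ p = 8288/3 ≈ 2762.6667, Q = 4991/3 ≈ 1663.6667.
ΔQ = 1663.6667 − 2591 = -927.33.

-927.33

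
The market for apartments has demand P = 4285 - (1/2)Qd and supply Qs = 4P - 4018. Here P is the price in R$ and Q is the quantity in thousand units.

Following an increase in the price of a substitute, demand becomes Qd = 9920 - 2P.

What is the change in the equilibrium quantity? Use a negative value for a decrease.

+900

Original equilibrium: 8570 - 2P = 4P - 4018 gives 12588 = 6P, so P = 2098 and Q = 4374.
After the shift, demand is Qd = 9920 - 2P and supply is Qs = 4P - 4018.
New equilibrium: 9920 - 2P = 4P - 4018 ⇒ 13938 = 6P ⇒ P = 2323, Q = 5274.
ΔQ = 5274 − 4374 = +900.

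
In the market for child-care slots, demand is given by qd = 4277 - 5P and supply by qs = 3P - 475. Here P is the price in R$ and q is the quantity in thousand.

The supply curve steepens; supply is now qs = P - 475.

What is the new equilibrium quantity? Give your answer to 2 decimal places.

Initially, 4277 - 5P = 3P - 475, so 4752 = 8P and P = 594, q = 1307.
After the shift, demand is qd = 4277 - 5P and supply is qs = P - 475.
Equate the new curves: 4277 - 5P = P - 475, giving 4752 = 6P, P = 792, q = 317.

317.00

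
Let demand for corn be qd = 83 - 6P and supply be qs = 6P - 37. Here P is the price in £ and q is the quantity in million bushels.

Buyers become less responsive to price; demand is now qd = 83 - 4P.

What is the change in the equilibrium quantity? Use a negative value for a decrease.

+12

Original equilibrium: 83 - 6P = 6P - 37 gives 120 = 12P, so P = 10 and q = 23.
With the change applied: demand qd = 83 - 4P, supply qs = 6P - 37.
Equate the new curves: 83 - 4P = 6P - 37, giving 120 = 10P, P = 12, q = 35.
Δq = 35 − 23 = +12.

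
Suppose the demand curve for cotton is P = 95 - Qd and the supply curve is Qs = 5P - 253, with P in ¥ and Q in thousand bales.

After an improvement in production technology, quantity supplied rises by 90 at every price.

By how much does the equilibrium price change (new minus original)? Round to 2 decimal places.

Solve the original market: 95 - P = 5P - 253, hence P = 58 and Q = 37.
After the shift, demand is Qd = 95 - P and supply is Qs = 5P - 163.
Equate the new curves: 95 - P = 5P - 163, giving 258 = 6P, P = 43, Q = 52.
ΔP = 43 − 58 = -15.00.

-15.00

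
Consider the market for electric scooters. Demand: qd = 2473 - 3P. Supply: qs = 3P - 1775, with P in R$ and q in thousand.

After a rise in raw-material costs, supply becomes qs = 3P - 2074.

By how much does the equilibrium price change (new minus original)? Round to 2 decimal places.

+49.83

Before the shock: 2473 - 3P = 3P - 1775 ⇒ 4248 = 6P ⇒ P = 708, q = 349.
The new curves are qd = 2473 - 3P (demand) and qs = 3P - 2074 (supply).
Equate the new curves: 2473 - 3P = 3P - 2074, giving 4547 = 6P, P = 4547/6 ≈ 757.8333, q = 199.5.
ΔP = 757.8333 − 708 = +49.83.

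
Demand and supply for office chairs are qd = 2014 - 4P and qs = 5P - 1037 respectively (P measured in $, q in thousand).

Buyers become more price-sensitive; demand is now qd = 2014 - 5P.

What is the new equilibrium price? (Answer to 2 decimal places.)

305.10

Original equilibrium: 2014 - 4P = 5P - 1037 gives 3051 = 9P, so P = 339 and q = 658.
With the change applied: demand qd = 2014 - 5P, supply qs = 5P - 1037.
Setting them equal: 2014 - 5P = 5P - 1037 → 3051 = 10P, so P = 305.1 and q = 488.5.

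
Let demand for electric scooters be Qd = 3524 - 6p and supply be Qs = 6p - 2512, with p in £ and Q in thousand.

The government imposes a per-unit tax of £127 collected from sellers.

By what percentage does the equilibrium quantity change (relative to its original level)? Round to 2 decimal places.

Initially, 3524 - 6p = 6p - 2512, so 6036 = 12p and p = 503, Q = 506.
Since sellers keep the price net of the tax, the effective supply curve becomes Qs = 6p - 3274.
Clearing the new market: 3524 - 6p = 6p - 3274, so p = 566.5 and Q = 125.
%ΔQ = (125 − 506) / 506 × 100 = -75.30%.

-75.30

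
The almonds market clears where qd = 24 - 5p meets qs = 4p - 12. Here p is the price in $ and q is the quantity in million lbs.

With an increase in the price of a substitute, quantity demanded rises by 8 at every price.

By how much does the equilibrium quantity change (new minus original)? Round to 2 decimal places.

+3.56

Before the shock: 24 - 5p = 4p - 12 ⇒ 36 = 9p ⇒ p = 4, q = 4.
The shock moves the curves to qd = 32 - 5p and qs = 4p - 12.
Setting them equal: 32 - 5p = 4p - 12 → 44 = 9p, so p = 44/9 ≈ 4.8889 and q = 68/9 ≈ 7.5556.
Δq = 7.5556 − 4 = +3.56.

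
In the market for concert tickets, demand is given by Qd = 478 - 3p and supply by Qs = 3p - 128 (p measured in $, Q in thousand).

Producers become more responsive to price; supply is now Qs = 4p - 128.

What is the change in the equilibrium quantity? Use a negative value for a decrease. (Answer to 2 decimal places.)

Solve the original market: 478 - 3p = 3p - 128, hence p = 101 and Q = 175.
With the change applied: demand Qd = 478 - 3p, supply Qs = 4p - 128.
Equate the new curves: 478 - 3p = 4p - 128, giving 606 = 7p, p = 606/7 ≈ 86.5714, Q = 1528/7 ≈ 218.2857.
ΔQ = 218.2857 − 175 = +43.29.

+43.29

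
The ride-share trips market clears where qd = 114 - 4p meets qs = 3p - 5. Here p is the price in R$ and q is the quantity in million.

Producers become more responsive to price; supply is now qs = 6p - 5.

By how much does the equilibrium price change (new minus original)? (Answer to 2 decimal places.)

Before the shock: 114 - 4p = 3p - 5 ⇒ 119 = 7p ⇒ p = 17, q = 46.
With the change applied: demand qd = 114 - 4p, supply qs = 6p - 5.
New equilibrium: 114 - 4p = 6p - 5 ⇒ 119 = 10p ⇒ p = 11.9, q = 66.4.
Δp = 11.9 − 17 = -5.10.

-5.10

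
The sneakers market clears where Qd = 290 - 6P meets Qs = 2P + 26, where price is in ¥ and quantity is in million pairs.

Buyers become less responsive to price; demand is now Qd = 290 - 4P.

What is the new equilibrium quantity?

Solve the original market: 290 - 6P = 2P + 26, hence P = 33 and Q = 92.
The shock moves the curves to Qd = 290 - 4P and Qs = 2P + 26.
Clearing the new market: 290 - 4P = 2P + 26, so P = 44 and Q = 114.

114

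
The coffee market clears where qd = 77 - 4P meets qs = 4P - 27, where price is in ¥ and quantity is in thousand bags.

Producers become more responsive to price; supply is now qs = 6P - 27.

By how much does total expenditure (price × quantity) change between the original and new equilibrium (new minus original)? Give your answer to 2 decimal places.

+43.16

Solve the original market: 77 - 4P = 4P - 27, hence P = 13 and q = 25.
After the shift, demand is qd = 77 - 4P and supply is qs = 6P - 27.
Equate the new curves: 77 - 4P = 6P - 27, giving 104 = 10P, P = 10.4, q = 35.4.
Expenditure moves from 13×25 = 325 to 10.4×35.4 = 368.16; change = +43.16.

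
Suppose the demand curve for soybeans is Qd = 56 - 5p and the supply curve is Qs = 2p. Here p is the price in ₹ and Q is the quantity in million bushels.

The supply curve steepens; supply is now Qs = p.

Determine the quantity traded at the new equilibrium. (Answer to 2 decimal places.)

9.33

Initially, 56 - 5p = 2p, so 56 = 7p and p = 8, Q = 16.
After the shift, demand is Qd = 56 - 5p and supply is Qs = p.
New equilibrium: 56 - 5p = p ⇒ 56 = 6p ⇒ p = 28/3 ≈ 9.3333, Q = 28/3 ≈ 9.3333.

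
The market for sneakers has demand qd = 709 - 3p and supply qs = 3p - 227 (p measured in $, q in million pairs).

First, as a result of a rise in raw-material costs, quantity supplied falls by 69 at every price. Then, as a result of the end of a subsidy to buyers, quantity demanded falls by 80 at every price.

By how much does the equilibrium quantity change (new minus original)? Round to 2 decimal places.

Before the shock: 709 - 3p = 3p - 227 ⇒ 936 = 6p ⇒ p = 156, q = 241.
The new curves are qd = 629 - 3p (demand) and qs = 3p - 296 (supply).
Setting them equal: 629 - 3p = 3p - 296 → 925 = 6p, so p = 925/6 ≈ 154.1667 and q = 166.5.
Δq = 166.5 − 241 = -74.50.

-74.50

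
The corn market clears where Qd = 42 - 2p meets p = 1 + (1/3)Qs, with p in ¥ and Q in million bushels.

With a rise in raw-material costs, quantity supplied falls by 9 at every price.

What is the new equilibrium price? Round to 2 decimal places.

10.80

Initially, 42 - 2p = 3p - 3, so 45 = 5p and p = 9, Q = 24.
With the change applied: demand Qd = 42 - 2p, supply Qs = 3p - 12.
Clearing the new market: 42 - 2p = 3p - 12, so p = 10.8 and Q = 20.4.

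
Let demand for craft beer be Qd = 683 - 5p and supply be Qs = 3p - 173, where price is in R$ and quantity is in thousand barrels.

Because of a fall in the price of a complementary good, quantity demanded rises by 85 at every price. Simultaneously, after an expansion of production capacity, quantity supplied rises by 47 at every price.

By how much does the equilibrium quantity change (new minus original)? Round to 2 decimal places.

+61.25

Initially, 683 - 5p = 3p - 173, so 856 = 8p and p = 107, Q = 148.
The shock moves the curves to Qd = 768 - 5p and Qs = 3p - 126.
Clearing the new market: 768 - 5p = 3p - 126, so p = 111.75 and Q = 209.25.
ΔQ = 209.25 − 148 = +61.25.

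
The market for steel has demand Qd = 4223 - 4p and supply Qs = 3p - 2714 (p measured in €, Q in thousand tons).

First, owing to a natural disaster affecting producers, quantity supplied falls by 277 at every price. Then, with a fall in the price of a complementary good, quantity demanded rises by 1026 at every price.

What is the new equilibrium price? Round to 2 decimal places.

1177.14

Before the shock: 4223 - 4p = 3p - 2714 ⇒ 6937 = 7p ⇒ p = 991, Q = 259.
After the shift, demand is Qd = 5249 - 4p and supply is Qs = 3p - 2991.
New equilibrium: 5249 - 4p = 3p - 2991 ⇒ 8240 = 7p ⇒ p = 8240/7 ≈ 1177.1429, Q = 3783/7 ≈ 540.4286.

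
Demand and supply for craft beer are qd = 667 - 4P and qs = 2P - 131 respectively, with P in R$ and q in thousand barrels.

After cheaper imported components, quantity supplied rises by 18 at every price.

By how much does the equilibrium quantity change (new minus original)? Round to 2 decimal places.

+12.00

Original equilibrium: 667 - 4P = 2P - 131 gives 798 = 6P, so P = 133 and q = 135.
The new curves are qd = 667 - 4P (demand) and qs = 2P - 113 (supply).
Equate the new curves: 667 - 4P = 2P - 113, giving 780 = 6P, P = 130, q = 147.
Δq = 147 − 135 = +12.00.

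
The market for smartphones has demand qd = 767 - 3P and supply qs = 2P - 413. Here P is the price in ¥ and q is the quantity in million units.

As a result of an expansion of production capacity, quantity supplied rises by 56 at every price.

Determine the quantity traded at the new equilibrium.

92.6

Initially, 767 - 3P = 2P - 413, so 1180 = 5P and P = 236, q = 59.
The shock moves the curves to qd = 767 - 3P and qs = 2P - 357.
Setting them equal: 767 - 3P = 2P - 357 → 1124 = 5P, so P = 224.8 and q = 92.6.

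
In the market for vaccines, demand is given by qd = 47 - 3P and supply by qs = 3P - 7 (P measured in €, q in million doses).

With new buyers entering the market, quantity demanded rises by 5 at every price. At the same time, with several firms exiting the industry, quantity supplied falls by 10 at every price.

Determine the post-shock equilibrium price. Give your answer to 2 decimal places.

11.50

Original equilibrium: 47 - 3P = 3P - 7 gives 54 = 6P, so P = 9 and q = 20.
After the shift, demand is qd = 52 - 3P and supply is qs = 3P - 17.
Setting them equal: 52 - 3P = 3P - 17 → 69 = 6P, so P = 11.5 and q = 17.5.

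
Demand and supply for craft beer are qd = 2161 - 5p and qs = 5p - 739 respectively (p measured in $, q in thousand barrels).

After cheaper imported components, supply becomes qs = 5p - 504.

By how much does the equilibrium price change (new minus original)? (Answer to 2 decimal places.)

-23.50

Solve the original market: 2161 - 5p = 5p - 739, hence p = 290 and q = 711.
After the shift, demand is qd = 2161 - 5p and supply is qs = 5p - 504.
Equate the new curves: 2161 - 5p = 5p - 504, giving 2665 = 10p, p = 266.5, q = 828.5.
Δp = 266.5 − 290 = -23.50.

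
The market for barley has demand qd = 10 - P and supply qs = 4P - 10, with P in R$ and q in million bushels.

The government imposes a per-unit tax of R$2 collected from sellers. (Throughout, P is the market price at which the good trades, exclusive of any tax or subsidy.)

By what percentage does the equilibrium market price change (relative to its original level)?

+40

Original equilibrium: 10 - P = 4P - 10 gives 20 = 5P, so P = 4 and q = 6.
Since sellers keep the price net of the tax, the effective supply curve becomes qs = 4P - 18.
Equate the new curves: 10 - P = 4P - 18, giving 28 = 5P, P = 5.6, q = 4.4.
%ΔP = (5.6 − 4) / 4 × 100 = +40%.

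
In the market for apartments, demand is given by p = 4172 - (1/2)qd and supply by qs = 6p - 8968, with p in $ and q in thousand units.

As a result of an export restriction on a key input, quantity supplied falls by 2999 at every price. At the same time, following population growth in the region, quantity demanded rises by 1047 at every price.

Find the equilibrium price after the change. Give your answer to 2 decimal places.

2669.75

Solve the original market: 8344 - 2p = 6p - 8968, hence p = 2164 and q = 4016.
After the shift, demand is qd = 9391 - 2p and supply is qs = 6p - 11967.
Setting them equal: 9391 - 2p = 6p - 11967 → 21358 = 8p, so p = 2669.75 and q = 4051.5.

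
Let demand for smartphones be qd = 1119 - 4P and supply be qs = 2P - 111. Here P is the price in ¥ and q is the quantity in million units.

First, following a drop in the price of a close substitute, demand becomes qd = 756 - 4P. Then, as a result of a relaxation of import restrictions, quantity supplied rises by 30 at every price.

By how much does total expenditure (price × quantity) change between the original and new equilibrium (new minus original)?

Initially, 1119 - 4P = 2P - 111, so 1230 = 6P and P = 205, q = 299.
After the shift, demand is qd = 756 - 4P and supply is qs = 2P - 81.
Equate the new curves: 756 - 4P = 2P - 81, giving 837 = 6P, P = 139.5, q = 198.
Expenditure moves from 205×299 = 61295 to 139.5×198 = 27621; change = -33674.

-33674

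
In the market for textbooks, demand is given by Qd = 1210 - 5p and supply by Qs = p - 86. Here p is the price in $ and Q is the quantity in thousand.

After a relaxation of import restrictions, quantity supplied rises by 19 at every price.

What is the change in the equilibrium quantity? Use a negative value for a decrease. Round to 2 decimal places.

Initially, 1210 - 5p = p - 86, so 1296 = 6p and p = 216, Q = 130.
The new curves are Qd = 1210 - 5p (demand) and Qs = p - 67 (supply).
Setting them equal: 1210 - 5p = p - 67 → 1277 = 6p, so p = 1277/6 ≈ 212.8333 and Q = 875/6 ≈ 145.8333.
ΔQ = 145.8333 − 130 = +15.83.

+15.83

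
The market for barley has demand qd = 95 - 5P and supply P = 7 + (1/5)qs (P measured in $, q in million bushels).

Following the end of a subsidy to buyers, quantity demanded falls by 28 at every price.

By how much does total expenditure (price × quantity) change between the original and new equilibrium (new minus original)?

-226.8

Initially, 95 - 5P = 5P - 35, so 130 = 10P and P = 13, q = 30.
With the change applied: demand qd = 67 - 5P, supply qs = 5P - 35.
Equate the new curves: 67 - 5P = 5P - 35, giving 102 = 10P, P = 10.2, q = 16.
Expenditure moves from 13×30 = 390 to 10.2×16 = 163.2; change = -226.8.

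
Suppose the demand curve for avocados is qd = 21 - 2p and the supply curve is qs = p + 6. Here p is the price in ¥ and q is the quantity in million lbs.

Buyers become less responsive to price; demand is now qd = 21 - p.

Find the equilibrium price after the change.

7.5

Before the shock: 21 - 2p = p + 6 ⇒ 15 = 3p ⇒ p = 5, q = 11.
With the change applied: demand qd = 21 - p, supply qs = p + 6.
Equate the new curves: 21 - p = p + 6, giving 15 = 2p, p = 7.5, q = 13.5.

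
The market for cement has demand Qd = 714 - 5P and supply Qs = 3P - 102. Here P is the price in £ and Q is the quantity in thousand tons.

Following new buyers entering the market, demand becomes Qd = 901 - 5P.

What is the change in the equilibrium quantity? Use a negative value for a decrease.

Original equilibrium: 714 - 5P = 3P - 102 gives 816 = 8P, so P = 102 and Q = 204.
With the change applied: demand Qd = 901 - 5P, supply Qs = 3P - 102.
New equilibrium: 901 - 5P = 3P - 102 ⇒ 1003 = 8P ⇒ P = 125.375, Q = 274.125.
ΔQ = 274.125 − 204 = +70.125.

+70.125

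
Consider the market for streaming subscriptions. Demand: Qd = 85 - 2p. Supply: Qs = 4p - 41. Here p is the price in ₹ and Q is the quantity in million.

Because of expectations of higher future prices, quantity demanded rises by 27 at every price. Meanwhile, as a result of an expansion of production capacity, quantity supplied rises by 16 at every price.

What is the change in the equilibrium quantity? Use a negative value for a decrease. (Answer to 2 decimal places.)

Original equilibrium: 85 - 2p = 4p - 41 gives 126 = 6p, so p = 21 and Q = 43.
The shock moves the curves to Qd = 112 - 2p and Qs = 4p - 25.
New equilibrium: 112 - 2p = 4p - 25 ⇒ 137 = 6p ⇒ p = 137/6 ≈ 22.8333, Q = 199/3 ≈ 66.3333.
ΔQ = 66.3333 − 43 = +23.33.

+23.33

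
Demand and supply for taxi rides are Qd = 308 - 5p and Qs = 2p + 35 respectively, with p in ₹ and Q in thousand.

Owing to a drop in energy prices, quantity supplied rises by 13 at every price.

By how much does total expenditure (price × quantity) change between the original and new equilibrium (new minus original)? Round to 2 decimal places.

Initially, 308 - 5p = 2p + 35, so 273 = 7p and p = 39, Q = 113.
The shock moves the curves to Qd = 308 - 5p and Qs = 2p + 48.
New equilibrium: 308 - 5p = 2p + 48 ⇒ 260 = 7p ⇒ p = 260/7 ≈ 37.1429, Q = 856/7 ≈ 122.2857.
Expenditure moves from 39×113 = 4407 to 37.1429×122.2857 = 4542.0408; change = +135.04.

+135.04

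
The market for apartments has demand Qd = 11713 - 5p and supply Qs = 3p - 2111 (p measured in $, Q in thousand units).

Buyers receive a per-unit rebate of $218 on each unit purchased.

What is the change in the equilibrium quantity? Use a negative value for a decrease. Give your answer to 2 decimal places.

+408.75

Original equilibrium: 11713 - 5p = 3p - 2111 gives 13824 = 8p, so p = 1728 and Q = 3073.
Since buyers' out-of-pocket price is the market price minus the rebate, the effective demand curve becomes Qd = 12803 - 5p.
New equilibrium: 12803 - 5p = 3p - 2111 ⇒ 14914 = 8p ⇒ p = 1864.25, Q = 3481.75.
ΔQ = 3481.75 − 3073 = +408.75.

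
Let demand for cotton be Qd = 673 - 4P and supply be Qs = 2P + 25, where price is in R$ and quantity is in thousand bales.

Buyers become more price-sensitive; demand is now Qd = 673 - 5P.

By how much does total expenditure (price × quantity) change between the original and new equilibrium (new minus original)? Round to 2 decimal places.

-6574.78

Solve the original market: 673 - 4P = 2P + 25, hence P = 108 and Q = 241.
With the change applied: demand Qd = 673 - 5P, supply Qs = 2P + 25.
Clearing the new market: 673 - 5P = 2P + 25, so P = 648/7 ≈ 92.5714 and Q = 1471/7 ≈ 210.1429.
Expenditure moves from 108×241 = 26028 to 92.5714×210.1429 = 19453.2245; change = -6574.78.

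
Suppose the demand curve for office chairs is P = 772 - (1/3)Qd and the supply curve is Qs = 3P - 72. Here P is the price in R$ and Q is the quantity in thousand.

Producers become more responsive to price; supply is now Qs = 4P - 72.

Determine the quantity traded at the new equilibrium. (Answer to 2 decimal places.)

Before the shock: 2316 - 3P = 3P - 72 ⇒ 2388 = 6P ⇒ P = 398, Q = 1122.
The shock moves the curves to Qd = 2316 - 3P and Qs = 4P - 72.
Clearing the new market: 2316 - 3P = 4P - 72, so P = 2388/7 ≈ 341.1429 and Q = 9048/7 ≈ 1292.5714.

1292.57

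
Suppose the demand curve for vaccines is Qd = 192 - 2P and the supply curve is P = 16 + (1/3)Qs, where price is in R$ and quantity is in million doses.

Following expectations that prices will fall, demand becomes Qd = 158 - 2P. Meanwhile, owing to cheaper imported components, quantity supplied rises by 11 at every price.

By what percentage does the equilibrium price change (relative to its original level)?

Solve the original market: 192 - 2P = 3P - 48, hence P = 48 and Q = 96.
With the change applied: demand Qd = 158 - 2P, supply Qs = 3P - 37.
Clearing the new market: 158 - 2P = 3P - 37, so P = 39 and Q = 80.
%ΔP = (39 − 48) / 48 × 100 = -18.75%.

-18.75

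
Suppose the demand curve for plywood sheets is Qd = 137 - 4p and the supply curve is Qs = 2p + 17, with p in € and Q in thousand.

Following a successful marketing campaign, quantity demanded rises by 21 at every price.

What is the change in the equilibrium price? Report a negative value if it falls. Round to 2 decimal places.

Before the shock: 137 - 4p = 2p + 17 ⇒ 120 = 6p ⇒ p = 20, Q = 57.
After the shift, demand is Qd = 158 - 4p and supply is Qs = 2p + 17.
Setting them equal: 158 - 4p = 2p + 17 → 141 = 6p, so p = 23.5 and Q = 64.
Δp = 23.5 − 20 = +3.50.

+3.50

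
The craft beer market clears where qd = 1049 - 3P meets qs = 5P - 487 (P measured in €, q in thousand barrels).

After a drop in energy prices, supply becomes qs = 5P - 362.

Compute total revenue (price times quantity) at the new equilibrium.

Before the shock: 1049 - 3P = 5P - 487 ⇒ 1536 = 8P ⇒ P = 192, q = 473.
After the shift, demand is qd = 1049 - 3P and supply is qs = 5P - 362.
New equilibrium: 1049 - 3P = 5P - 362 ⇒ 1411 = 8P ⇒ P = 176.375, q = 519.875.
New expenditure = 176.375 × 519.875 = 91692.953125.

91692.953125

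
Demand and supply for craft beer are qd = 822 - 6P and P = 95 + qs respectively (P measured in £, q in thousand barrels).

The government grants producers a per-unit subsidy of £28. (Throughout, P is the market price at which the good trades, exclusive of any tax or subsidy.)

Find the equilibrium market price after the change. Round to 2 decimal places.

Solve the original market: 822 - 6P = P - 95, hence P = 131 and q = 36.
Since sellers receive the price plus the subsidy, the effective supply curve becomes qs = P - 67.
Equate the new curves: 822 - 6P = P - 67, giving 889 = 7P, P = 127, q = 60.

127.00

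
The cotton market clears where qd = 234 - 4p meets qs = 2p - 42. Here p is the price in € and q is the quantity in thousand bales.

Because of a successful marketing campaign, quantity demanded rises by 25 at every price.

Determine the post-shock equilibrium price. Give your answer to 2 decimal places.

Original equilibrium: 234 - 4p = 2p - 42 gives 276 = 6p, so p = 46 and q = 50.
With the change applied: demand qd = 259 - 4p, supply qs = 2p - 42.
Equate the new curves: 259 - 4p = 2p - 42, giving 301 = 6p, p = 301/6 ≈ 50.1667, q = 175/3 ≈ 58.3333.

50.17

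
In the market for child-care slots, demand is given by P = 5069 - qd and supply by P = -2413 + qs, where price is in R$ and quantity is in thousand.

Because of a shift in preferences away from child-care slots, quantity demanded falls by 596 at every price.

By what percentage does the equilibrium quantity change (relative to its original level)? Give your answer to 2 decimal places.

-7.97

Solve the original market: 5069 - P = P + 2413, hence P = 1328 and q = 3741.
The shock moves the curves to qd = 4473 - P and qs = P + 2413.
Setting them equal: 4473 - P = P + 2413 → 2060 = 2P, so P = 1030 and q = 3443.
%Δq = (3443 − 3741) / 3741 × 100 = -7.97%.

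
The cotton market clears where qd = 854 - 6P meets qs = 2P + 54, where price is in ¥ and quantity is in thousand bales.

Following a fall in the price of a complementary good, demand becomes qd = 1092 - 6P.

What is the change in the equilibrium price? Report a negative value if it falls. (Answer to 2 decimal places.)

Solve the original market: 854 - 6P = 2P + 54, hence P = 100 and q = 254.
The new curves are qd = 1092 - 6P (demand) and qs = 2P + 54 (supply).
Setting them equal: 1092 - 6P = 2P + 54 → 1038 = 8P, so P = 129.75 and q = 313.5.
ΔP = 129.75 − 100 = +29.75.

+29.75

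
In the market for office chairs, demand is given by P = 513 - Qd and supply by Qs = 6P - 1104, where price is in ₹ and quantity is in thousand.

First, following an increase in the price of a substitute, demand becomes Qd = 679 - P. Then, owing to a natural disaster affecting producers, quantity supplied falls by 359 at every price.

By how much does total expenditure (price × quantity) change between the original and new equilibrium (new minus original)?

+48996

Original equilibrium: 513 - P = 6P - 1104 gives 1617 = 7P, so P = 231 and Q = 282.
After the shift, demand is Qd = 679 - P and supply is Qs = 6P - 1463.
Clearing the new market: 679 - P = 6P - 1463, so P = 306 and Q = 373.
Expenditure moves from 231×282 = 65142 to 306×373 = 114138; change = +48996.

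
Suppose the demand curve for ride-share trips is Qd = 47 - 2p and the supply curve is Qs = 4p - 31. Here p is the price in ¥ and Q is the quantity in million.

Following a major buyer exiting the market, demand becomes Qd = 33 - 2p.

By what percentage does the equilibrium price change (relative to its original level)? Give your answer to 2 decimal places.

-17.95

Before the shock: 47 - 2p = 4p - 31 ⇒ 78 = 6p ⇒ p = 13, Q = 21.
The new curves are Qd = 33 - 2p (demand) and Qs = 4p - 31 (supply).
Clearing the new market: 33 - 2p = 4p - 31, so p = 32/3 ≈ 10.6667 and Q = 35/3 ≈ 11.6667.
%Δp = (10.6667 − 13) / 13 × 100 = -17.95%.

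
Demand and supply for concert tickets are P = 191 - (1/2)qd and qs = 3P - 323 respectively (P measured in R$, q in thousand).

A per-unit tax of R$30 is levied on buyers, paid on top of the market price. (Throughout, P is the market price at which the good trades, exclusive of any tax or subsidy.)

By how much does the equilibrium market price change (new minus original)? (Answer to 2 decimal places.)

Before the shock: 382 - 2P = 3P - 323 ⇒ 705 = 5P ⇒ P = 141, q = 100.
Since buyers pay the price plus the tax, the effective demand curve becomes qd = 322 - 2P.
New equilibrium: 322 - 2P = 3P - 323 ⇒ 645 = 5P ⇒ P = 129, q = 64.
ΔP = 129 − 141 = -12.00.

-12.00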